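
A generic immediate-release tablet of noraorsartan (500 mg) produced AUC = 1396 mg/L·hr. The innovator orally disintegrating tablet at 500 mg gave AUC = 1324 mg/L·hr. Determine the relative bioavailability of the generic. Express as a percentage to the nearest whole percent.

F_rel = (AUC_test/D_test) / (AUC_ref/D_ref)
      = (1396/500) / (1324/500)
      = 2.792 / 2.648 = 1.0544 = 105.44%

F_rel = 105%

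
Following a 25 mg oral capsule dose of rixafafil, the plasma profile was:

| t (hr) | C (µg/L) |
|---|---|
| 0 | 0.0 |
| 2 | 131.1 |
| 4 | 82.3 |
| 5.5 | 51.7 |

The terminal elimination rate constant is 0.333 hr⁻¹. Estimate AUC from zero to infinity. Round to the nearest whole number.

Trapezoidal AUC_0→5.5:
  [0→2]: (0.0+131.1)/2 × 2 = 131.1
  [2→4]: (131.1+82.3)/2 × 2 = 213.4
  [4→5.5]: (82.3+51.7)/2 × 1.5 = 100.5
  Sum = 445.0 µg/L·hr
Extrapolated tail: C_last / k_e = 51.7 / 0.333 = 155.255
AUC_0→∞ = 445.0 + 155.255 = 600.255 µg/L·hr

AUC = 600 µg/L·hr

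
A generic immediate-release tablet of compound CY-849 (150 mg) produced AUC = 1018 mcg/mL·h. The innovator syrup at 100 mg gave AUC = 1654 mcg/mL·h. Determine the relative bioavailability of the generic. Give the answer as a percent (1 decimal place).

F_rel = 41.0%

F_rel = (AUC_test/D_test) / (AUC_ref/D_ref)
      = (1018/150) / (1654/100)
      = 6.78667 / 16.54 = 0.4103 = 41.03%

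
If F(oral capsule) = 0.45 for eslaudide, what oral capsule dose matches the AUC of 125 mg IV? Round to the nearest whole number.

D_oral = 278 mg

For equal systemic exposure: F × D_ev = D_iv
D_ev = D_iv / F = 125 / 0.45 = 277.778 mg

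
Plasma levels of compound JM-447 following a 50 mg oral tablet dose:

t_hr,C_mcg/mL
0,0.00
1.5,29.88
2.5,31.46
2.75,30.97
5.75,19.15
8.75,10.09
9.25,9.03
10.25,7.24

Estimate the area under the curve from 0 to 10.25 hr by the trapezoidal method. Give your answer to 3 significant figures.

Trapezoidal AUC_0→10.25:
  [0→1.5]: (0.00+29.88)/2 × 1.5 = 22.41
  [1.5→2.5]: (29.88+31.46)/2 × 1 = 30.67
  [2.5→2.75]: (31.46+30.97)/2 × 0.25 = 7.80375
  [2.75→5.75]: (30.97+19.15)/2 × 3 = 75.18
  [5.75→8.75]: (19.15+10.09)/2 × 3 = 43.86
  [8.75→9.25]: (10.09+9.03)/2 × 0.5 = 4.78
  [9.25→10.25]: (9.03+7.24)/2 × 1 = 8.135
  Sum = 192.83875 mcg/mL·hr

AUC = 193 mcg/mL·hr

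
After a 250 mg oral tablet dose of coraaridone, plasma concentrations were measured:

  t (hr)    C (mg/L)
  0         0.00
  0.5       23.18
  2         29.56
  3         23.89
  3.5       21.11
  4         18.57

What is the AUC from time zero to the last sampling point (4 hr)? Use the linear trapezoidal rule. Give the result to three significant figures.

Trapezoidal AUC_0→4:
  [0→0.5]: (0.00+23.18)/2 × 0.5 = 5.795
  [0.5→2]: (23.18+29.56)/2 × 1.5 = 39.555
  [2→3]: (29.56+23.89)/2 × 1 = 26.725
  [3→3.5]: (23.89+21.11)/2 × 0.5 = 11.25
  [3.5→4]: (21.11+18.57)/2 × 0.5 = 9.92
  Sum = 93.245 mg/L·hr

AUC = 93.2 mg/L·hr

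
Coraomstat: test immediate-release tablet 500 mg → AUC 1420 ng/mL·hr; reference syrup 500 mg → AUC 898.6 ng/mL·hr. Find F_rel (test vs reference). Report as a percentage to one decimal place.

F_rel = (AUC_test/D_test) / (AUC_ref/D_ref)
      = (1420/500) / (898.6/500)
      = 2.84 / 1.7972 = 1.5802 = 158.02%

F_rel = 158.0%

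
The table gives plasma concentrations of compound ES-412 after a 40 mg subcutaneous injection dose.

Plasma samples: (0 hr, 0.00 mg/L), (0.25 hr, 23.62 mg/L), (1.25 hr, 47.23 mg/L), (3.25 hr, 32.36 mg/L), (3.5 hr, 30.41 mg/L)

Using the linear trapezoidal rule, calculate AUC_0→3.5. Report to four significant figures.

Trapezoidal AUC_0→3.5:
  [0→0.25]: (0.00+23.62)/2 × 0.25 = 2.9525
  [0.25→1.25]: (23.62+47.23)/2 × 1 = 35.425
  [1.25→3.25]: (47.23+32.36)/2 × 2 = 79.59
  [3.25→3.5]: (32.36+30.41)/2 × 0.25 = 7.84625
  Sum = 125.81375 mg/L·hr

AUC = 125.8 mg/L·hr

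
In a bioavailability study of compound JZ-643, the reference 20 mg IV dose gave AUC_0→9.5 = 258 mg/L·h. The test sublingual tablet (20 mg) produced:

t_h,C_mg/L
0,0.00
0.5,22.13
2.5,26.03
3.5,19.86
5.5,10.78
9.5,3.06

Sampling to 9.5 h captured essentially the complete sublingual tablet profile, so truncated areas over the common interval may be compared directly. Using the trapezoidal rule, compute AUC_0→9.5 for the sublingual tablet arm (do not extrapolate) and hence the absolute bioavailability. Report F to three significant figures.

F = 0.523

Trapezoidal AUC_0→9.5 (sublingual tablet):
  [0→0.5]: (0.00+22.13)/2 × 0.5 = 5.5325
  [0.5→2.5]: (22.13+26.03)/2 × 2 = 48.16
  [2.5→3.5]: (26.03+19.86)/2 × 1 = 22.945
  [3.5→5.5]: (19.86+10.78)/2 × 2 = 30.64
  [5.5→9.5]: (10.78+3.06)/2 × 4 = 27.68
  Sum = 134.9575 mg/L·h
F = (AUC_ev/D_ev)/(AUC_iv/D_iv) = (134.9575/20)/(258/20) = 6.747875/12.9 = 0.5231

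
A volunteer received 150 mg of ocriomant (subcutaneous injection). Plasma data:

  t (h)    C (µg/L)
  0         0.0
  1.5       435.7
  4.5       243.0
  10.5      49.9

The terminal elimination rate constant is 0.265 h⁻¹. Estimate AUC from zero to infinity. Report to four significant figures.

AUC = 2412 µg/L·h

Trapezoidal AUC_0→10.5:
  [0→1.5]: (0.0+435.7)/2 × 1.5 = 326.775
  [1.5→4.5]: (435.7+243.0)/2 × 3 = 1018.05
  [4.5→10.5]: (243.0+49.9)/2 × 6 = 878.7
  Sum = 2223.525 µg/L·h
Extrapolated tail: C_last / k_e = 49.9 / 0.265 = 188.302
AUC_0→∞ = 2223.525 + 188.302 = 2411.827 µg/L·h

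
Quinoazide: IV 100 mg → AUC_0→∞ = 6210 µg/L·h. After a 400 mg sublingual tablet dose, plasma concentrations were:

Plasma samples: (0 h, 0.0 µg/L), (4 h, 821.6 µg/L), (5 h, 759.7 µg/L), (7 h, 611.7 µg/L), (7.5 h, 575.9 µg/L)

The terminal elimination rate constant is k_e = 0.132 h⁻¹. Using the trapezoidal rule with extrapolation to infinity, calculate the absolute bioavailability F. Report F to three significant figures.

Trapezoidal AUC_0→7.5 (sublingual tablet):
  [0→4]: (0.0+821.6)/2 × 4 = 1643.2
  [4→5]: (821.6+759.7)/2 × 1 = 790.65
  [5→7]: (759.7+611.7)/2 × 2 = 1371.4
  [7→7.5]: (611.7+575.9)/2 × 0.5 = 296.9
  Sum = 4102.15 µg/L·h
Tail: C_last/k_e = 575.9/0.132 = 4362.879
AUC_0→∞ (sublingual tablet) = 4102.15 + 4362.879 = 8465.029 µg/L·h
F = (AUC_ev/D_ev)/(AUC_iv/D_iv) = (8465.029/400)/(6210/100) = 21.1626/62.1 = 0.3408

F = 0.341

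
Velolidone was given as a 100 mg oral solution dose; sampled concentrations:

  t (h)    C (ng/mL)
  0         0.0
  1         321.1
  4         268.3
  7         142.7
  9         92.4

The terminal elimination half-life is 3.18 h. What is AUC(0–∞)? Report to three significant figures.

Trapezoidal AUC_0→9:
  [0→1]: (0.0+321.1)/2 × 1 = 160.55
  [1→4]: (321.1+268.3)/2 × 3 = 884.1
  [4→7]: (268.3+142.7)/2 × 3 = 616.5
  [7→9]: (142.7+92.4)/2 × 2 = 235.1
  Sum = 1896.25 ng/mL·h
k_e = ln2 / t½ = 0.693147 / 3.18 = 0.2180 h^-1
Extrapolated tail: C_last / k_e = 92.4 / 0.218 = 423.853
AUC_0→∞ = 1896.25 + 423.853 = 2320.103 ng/mL·h

AUC = 2320 ng/mL·h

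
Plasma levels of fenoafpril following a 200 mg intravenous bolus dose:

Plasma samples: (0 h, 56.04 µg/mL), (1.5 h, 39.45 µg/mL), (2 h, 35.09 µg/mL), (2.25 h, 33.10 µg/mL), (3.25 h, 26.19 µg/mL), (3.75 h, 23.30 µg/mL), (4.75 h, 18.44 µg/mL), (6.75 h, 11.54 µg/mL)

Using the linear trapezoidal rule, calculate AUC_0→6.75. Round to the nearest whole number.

Trapezoidal AUC_0→6.75:
  [0→1.5]: (56.04+39.45)/2 × 1.5 = 71.6175
  [1.5→2]: (39.45+35.09)/2 × 0.5 = 18.635
  [2→2.25]: (35.09+33.10)/2 × 0.25 = 8.52375
  [2.25→3.25]: (33.10+26.19)/2 × 1 = 29.645
  [3.25→3.75]: (26.19+23.30)/2 × 0.5 = 12.3725
  [3.75→4.75]: (23.30+18.44)/2 × 1 = 20.87
  [4.75→6.75]: (18.44+11.54)/2 × 2 = 29.98
  Sum = 191.64375 µg/mL·h

AUC = 192 µg/mL·h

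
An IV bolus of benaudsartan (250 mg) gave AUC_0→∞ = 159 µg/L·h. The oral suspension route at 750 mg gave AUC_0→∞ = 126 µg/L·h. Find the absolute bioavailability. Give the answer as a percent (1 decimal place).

F = (AUC_ev / D_ev) / (AUC_iv / D_iv)
  = (126/750) / (159/250)
  = 0.168 / 0.636 = 0.2642
  = 26.42%

F = 26.4%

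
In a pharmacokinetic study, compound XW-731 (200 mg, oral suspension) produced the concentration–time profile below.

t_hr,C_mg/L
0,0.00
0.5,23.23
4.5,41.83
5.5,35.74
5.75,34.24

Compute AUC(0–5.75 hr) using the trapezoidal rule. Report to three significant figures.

Trapezoidal AUC_0→5.75:
  [0→0.5]: (0.00+23.23)/2 × 0.5 = 5.8075
  [0.5→4.5]: (23.23+41.83)/2 × 4 = 130.12
  [4.5→5.5]: (41.83+35.74)/2 × 1 = 38.785
  [5.5→5.75]: (35.74+34.24)/2 × 0.25 = 8.7475
  Sum = 183.46 mg/L·hr

AUC = 183 mg/L·hr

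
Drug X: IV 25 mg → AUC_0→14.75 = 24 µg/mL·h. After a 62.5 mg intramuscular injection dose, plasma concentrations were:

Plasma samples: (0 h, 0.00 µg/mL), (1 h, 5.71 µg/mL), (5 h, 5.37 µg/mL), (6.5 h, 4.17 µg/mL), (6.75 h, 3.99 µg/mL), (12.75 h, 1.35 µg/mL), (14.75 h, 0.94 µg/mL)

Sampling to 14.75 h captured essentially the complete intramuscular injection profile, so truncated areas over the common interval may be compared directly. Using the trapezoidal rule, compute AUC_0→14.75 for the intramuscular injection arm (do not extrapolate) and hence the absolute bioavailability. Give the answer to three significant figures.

Trapezoidal AUC_0→14.75 (intramuscular injection):
  [0→1]: (0.00+5.71)/2 × 1 = 2.855
  [1→5]: (5.71+5.37)/2 × 4 = 22.16
  [5→6.5]: (5.37+4.17)/2 × 1.5 = 7.155
  [6.5→6.75]: (4.17+3.99)/2 × 0.25 = 1.02
  [6.75→12.75]: (3.99+1.35)/2 × 6 = 16.02
  [12.75→14.75]: (1.35+0.94)/2 × 2 = 2.29
  Sum = 51.5 µg/mL·h
F = (AUC_ev/D_ev)/(AUC_iv/D_iv) = (51.5/62.5)/(24/25) = 0.824/0.96 = 0.8583

F = 0.858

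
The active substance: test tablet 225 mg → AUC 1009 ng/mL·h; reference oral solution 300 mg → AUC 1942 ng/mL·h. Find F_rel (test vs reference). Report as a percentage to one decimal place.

F_rel = (AUC_test/D_test) / (AUC_ref/D_ref)
      = (1009/225) / (1942/300)
      = 4.48444 / 6.47333 = 0.6928 = 69.28%

F_rel = 69.3%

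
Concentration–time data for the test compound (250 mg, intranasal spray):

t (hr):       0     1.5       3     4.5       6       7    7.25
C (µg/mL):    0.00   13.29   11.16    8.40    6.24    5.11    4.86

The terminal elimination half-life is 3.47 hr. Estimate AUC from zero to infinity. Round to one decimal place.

AUC = 85.2 µg/mL·hr

Trapezoidal AUC_0→7.25:
  [0→1.5]: (0.00+13.29)/2 × 1.5 = 9.9675
  [1.5→3]: (13.29+11.16)/2 × 1.5 = 18.3375
  [3→4.5]: (11.16+8.40)/2 × 1.5 = 14.67
  [4.5→6]: (8.40+6.24)/2 × 1.5 = 10.98
  [6→7]: (6.24+5.11)/2 × 1 = 5.675
  [7→7.25]: (5.11+4.86)/2 × 0.25 = 1.24625
  Sum = 60.87625 µg/mL·hr
k_e = ln2 / t½ = 0.693147 / 3.47 = 0.1998 hr^-1
Extrapolated tail: C_last / k_e = 4.86 / 0.1998 = 24.324
AUC_0→∞ = 60.87625 + 24.324 = 85.20025 µg/mL·hr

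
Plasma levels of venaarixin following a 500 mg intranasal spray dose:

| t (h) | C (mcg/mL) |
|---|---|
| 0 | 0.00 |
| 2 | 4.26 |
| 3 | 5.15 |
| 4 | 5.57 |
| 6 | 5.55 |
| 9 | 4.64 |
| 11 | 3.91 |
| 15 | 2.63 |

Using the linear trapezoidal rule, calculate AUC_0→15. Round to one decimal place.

AUC = 62.4 mcg/mL·h

Trapezoidal AUC_0→15:
  [0→2]: (0.00+4.26)/2 × 2 = 4.26
  [2→3]: (4.26+5.15)/2 × 1 = 4.705
  [3→4]: (5.15+5.57)/2 × 1 = 5.36
  [4→6]: (5.57+5.55)/2 × 2 = 11.12
  [6→9]: (5.55+4.64)/2 × 3 = 15.285
  [9→11]: (4.64+3.91)/2 × 2 = 8.55
  [11→15]: (3.91+2.63)/2 × 4 = 13.08
  Sum = 62.36 mcg/mL·h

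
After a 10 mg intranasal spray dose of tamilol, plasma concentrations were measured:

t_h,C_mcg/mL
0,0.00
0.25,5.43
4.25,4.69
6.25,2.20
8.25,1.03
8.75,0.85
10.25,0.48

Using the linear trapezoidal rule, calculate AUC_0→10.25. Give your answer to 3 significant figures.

AUC = 32.5 mcg/mL·h

Trapezoidal AUC_0→10.25:
  [0→0.25]: (0.00+5.43)/2 × 0.25 = 0.67875
  [0.25→4.25]: (5.43+4.69)/2 × 4 = 20.24
  [4.25→6.25]: (4.69+2.20)/2 × 2 = 6.89
  [6.25→8.25]: (2.20+1.03)/2 × 2 = 3.23
  [8.25→8.75]: (1.03+0.85)/2 × 0.5 = 0.47
  [8.75→10.25]: (0.85+0.48)/2 × 1.5 = 0.9975
  Sum = 32.50625 mcg/mL·h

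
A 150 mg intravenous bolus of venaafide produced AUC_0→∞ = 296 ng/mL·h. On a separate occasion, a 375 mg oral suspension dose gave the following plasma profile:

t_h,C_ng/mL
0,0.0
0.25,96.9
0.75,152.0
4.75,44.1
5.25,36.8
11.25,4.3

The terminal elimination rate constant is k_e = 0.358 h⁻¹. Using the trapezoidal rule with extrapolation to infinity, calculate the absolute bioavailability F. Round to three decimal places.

Trapezoidal AUC_0→11.25 (oral suspension):
  [0→0.25]: (0.0+96.9)/2 × 0.25 = 12.1125
  [0.25→0.75]: (96.9+152.0)/2 × 0.5 = 62.225
  [0.75→4.75]: (152.0+44.1)/2 × 4 = 392.2
  [4.75→5.25]: (44.1+36.8)/2 × 0.5 = 20.225
  [5.25→11.25]: (36.8+4.3)/2 × 6 = 123.3
  Sum = 610.0625 ng/mL·h
Tail: C_last/k_e = 4.3/0.358 = 12.011
AUC_0→∞ (oral suspension) = 610.0625 + 12.011 = 622.0735 ng/mL·h
F = (AUC_ev/D_ev)/(AUC_iv/D_iv) = (622.0735/375)/(296/150) = 1.65886/1.97333 = 0.8406

F = 0.841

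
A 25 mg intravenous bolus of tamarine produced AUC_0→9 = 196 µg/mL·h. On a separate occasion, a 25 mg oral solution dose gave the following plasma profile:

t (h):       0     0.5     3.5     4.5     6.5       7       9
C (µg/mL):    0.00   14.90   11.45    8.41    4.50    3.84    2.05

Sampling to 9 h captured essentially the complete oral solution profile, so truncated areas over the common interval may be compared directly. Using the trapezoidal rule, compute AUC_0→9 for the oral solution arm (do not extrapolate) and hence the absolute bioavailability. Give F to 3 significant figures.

Trapezoidal AUC_0→9 (oral solution):
  [0→0.5]: (0.00+14.90)/2 × 0.5 = 3.725
  [0.5→3.5]: (14.90+11.45)/2 × 3 = 39.525
  [3.5→4.5]: (11.45+8.41)/2 × 1 = 9.93
  [4.5→6.5]: (8.41+4.50)/2 × 2 = 12.91
  [6.5→7]: (4.50+3.84)/2 × 0.5 = 2.085
  [7→9]: (3.84+2.05)/2 × 2 = 5.89
  Sum = 74.065 µg/mL·h
F = (AUC_ev/D_ev)/(AUC_iv/D_iv) = (74.065/25)/(196/25) = 2.9626/7.84 = 0.3779

F = 0.378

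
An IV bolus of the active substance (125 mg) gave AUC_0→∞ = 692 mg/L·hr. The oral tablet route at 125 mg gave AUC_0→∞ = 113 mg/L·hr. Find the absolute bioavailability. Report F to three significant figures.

F = (AUC_ev / D_ev) / (AUC_iv / D_iv)
  = (113/125) / (692/125)
  = 0.904 / 5.536 = 0.1633

F = 0.163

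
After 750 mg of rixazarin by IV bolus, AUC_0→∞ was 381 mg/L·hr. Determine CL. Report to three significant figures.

CL = Dose_iv / AUC_0→∞
   = 750 / 381 = 1.9685 L/hr

CL = 1.97 L/hr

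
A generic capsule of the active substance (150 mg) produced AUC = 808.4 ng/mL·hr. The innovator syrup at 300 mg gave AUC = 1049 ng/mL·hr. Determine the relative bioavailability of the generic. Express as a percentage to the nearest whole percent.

F_rel = (AUC_test/D_test) / (AUC_ref/D_ref)
      = (808.4/150) / (1049/300)
      = 5.38933 / 3.49667 = 1.5413 = 154.13%

F_rel = 154%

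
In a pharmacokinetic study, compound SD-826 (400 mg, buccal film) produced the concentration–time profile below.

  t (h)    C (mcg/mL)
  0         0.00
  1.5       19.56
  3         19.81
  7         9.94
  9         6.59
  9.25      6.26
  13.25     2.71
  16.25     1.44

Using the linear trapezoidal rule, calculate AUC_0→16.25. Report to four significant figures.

AUC = 146.0 mcg/mL·h

Trapezoidal AUC_0→16.25:
  [0→1.5]: (0.00+19.56)/2 × 1.5 = 14.67
  [1.5→3]: (19.56+19.81)/2 × 1.5 = 29.5275
  [3→7]: (19.81+9.94)/2 × 4 = 59.5
  [7→9]: (9.94+6.59)/2 × 2 = 16.53
  [9→9.25]: (6.59+6.26)/2 × 0.25 = 1.60625
  [9.25→13.25]: (6.26+2.71)/2 × 4 = 17.94
  [13.25→16.25]: (2.71+1.44)/2 × 3 = 6.225
  Sum = 145.99875 mcg/mL·h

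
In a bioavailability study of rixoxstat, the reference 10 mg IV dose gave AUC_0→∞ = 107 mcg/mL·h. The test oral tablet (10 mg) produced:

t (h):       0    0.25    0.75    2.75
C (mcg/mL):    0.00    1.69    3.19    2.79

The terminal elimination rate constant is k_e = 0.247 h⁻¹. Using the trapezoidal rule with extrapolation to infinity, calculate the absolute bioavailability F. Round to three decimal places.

F = 0.175

Trapezoidal AUC_0→2.75 (oral tablet):
  [0→0.25]: (0.00+1.69)/2 × 0.25 = 0.21125
  [0.25→0.75]: (1.69+3.19)/2 × 0.5 = 1.22
  [0.75→2.75]: (3.19+2.79)/2 × 2 = 5.98
  Sum = 7.41125 mcg/mL·h
Tail: C_last/k_e = 2.79/0.247 = 11.296
AUC_0→∞ (oral tablet) = 7.41125 + 11.296 = 18.70725 mcg/mL·h
F = (AUC_ev/D_ev)/(AUC_iv/D_iv) = (18.70725/10)/(107/10) = 1.870725/10.7 = 0.1748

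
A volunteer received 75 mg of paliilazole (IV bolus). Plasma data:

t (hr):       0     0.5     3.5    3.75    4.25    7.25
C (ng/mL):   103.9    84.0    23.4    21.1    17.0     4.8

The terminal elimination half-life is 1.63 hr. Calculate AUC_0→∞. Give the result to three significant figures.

AUC = 267 ng/mL·hr

Trapezoidal AUC_0→7.25:
  [0→0.5]: (103.9+84.0)/2 × 0.5 = 46.975
  [0.5→3.5]: (84.0+23.4)/2 × 3 = 161.1
  [3.5→3.75]: (23.4+21.1)/2 × 0.25 = 5.5625
  [3.75→4.25]: (21.1+17.0)/2 × 0.5 = 9.525
  [4.25→7.25]: (17.0+4.8)/2 × 3 = 32.7
  Sum = 255.8625 ng/mL·hr
k_e = ln2 / t½ = 0.693147 / 1.63 = 0.4252 hr^-1
Extrapolated tail: C_last / k_e = 4.8 / 0.4252 = 11.289
AUC_0→∞ = 255.8625 + 11.289 = 267.1515 ng/mL·hr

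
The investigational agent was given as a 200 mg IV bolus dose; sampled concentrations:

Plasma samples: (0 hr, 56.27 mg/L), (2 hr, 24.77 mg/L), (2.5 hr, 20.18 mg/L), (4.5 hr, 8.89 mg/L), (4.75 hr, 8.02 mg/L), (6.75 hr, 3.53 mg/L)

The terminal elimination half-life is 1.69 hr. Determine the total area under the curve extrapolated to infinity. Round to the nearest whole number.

AUC = 144 mg/L·hr

Trapezoidal AUC_0→6.75:
  [0→2]: (56.27+24.77)/2 × 2 = 81.04
  [2→2.5]: (24.77+20.18)/2 × 0.5 = 11.2375
  [2.5→4.5]: (20.18+8.89)/2 × 2 = 29.07
  [4.5→4.75]: (8.89+8.02)/2 × 0.25 = 2.11375
  [4.75→6.75]: (8.02+3.53)/2 × 2 = 11.55
  Sum = 135.01125 mg/L·hr
k_e = ln2 / t½ = 0.693147 / 1.69 = 0.4101 hr^-1
Extrapolated tail: C_last / k_e = 3.53 / 0.4101 = 8.608
AUC_0→∞ = 135.01125 + 8.608 = 143.61925 mg/L·hr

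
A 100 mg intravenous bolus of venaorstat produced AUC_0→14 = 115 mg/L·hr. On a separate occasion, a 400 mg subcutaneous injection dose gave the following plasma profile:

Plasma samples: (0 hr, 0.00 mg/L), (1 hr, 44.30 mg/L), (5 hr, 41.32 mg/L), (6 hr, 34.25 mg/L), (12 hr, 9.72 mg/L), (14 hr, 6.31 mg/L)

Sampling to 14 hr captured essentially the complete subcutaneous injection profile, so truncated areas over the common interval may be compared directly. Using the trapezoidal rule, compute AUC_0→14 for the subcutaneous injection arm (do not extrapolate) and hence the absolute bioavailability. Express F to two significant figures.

F = 0.82

Trapezoidal AUC_0→14 (subcutaneous injection):
  [0→1]: (0.00+44.30)/2 × 1 = 22.15
  [1→5]: (44.30+41.32)/2 × 4 = 171.24
  [5→6]: (41.32+34.25)/2 × 1 = 37.785
  [6→12]: (34.25+9.72)/2 × 6 = 131.91
  [12→14]: (9.72+6.31)/2 × 2 = 16.03
  Sum = 379.115 mg/L·hr
F = (AUC_ev/D_ev)/(AUC_iv/D_iv) = (379.115/400)/(115/100) = 0.9477875/1.15 = 0.8242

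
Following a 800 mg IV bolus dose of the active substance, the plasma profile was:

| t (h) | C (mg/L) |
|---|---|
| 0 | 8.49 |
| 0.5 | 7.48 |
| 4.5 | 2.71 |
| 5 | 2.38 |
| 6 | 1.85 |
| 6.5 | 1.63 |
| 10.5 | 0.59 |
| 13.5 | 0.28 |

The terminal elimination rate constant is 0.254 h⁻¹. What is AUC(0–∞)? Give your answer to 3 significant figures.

AUC = 35.5 mg/L·h

Trapezoidal AUC_0→13.5:
  [0→0.5]: (8.49+7.48)/2 × 0.5 = 3.9925
  [0.5→4.5]: (7.48+2.71)/2 × 4 = 20.38
  [4.5→5]: (2.71+2.38)/2 × 0.5 = 1.2725
  [5→6]: (2.38+1.85)/2 × 1 = 2.115
  [6→6.5]: (1.85+1.63)/2 × 0.5 = 0.87
  [6.5→10.5]: (1.63+0.59)/2 × 4 = 4.44
  [10.5→13.5]: (0.59+0.28)/2 × 3 = 1.305
  Sum = 34.375 mg/L·h
Extrapolated tail: C_last / k_e = 0.28 / 0.254 = 1.102
AUC_0→∞ = 34.375 + 1.102 = 35.477 mg/L·h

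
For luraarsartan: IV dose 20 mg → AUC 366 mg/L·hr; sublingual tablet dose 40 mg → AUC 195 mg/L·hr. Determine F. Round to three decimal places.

F = 0.266

F = (AUC_ev / D_ev) / (AUC_iv / D_iv)
  = (195/40) / (366/20)
  = 4.875 / 18.3 = 0.2664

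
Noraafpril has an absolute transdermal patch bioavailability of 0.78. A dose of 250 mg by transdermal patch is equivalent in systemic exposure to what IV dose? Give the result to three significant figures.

Systemic exposure from an extravascular dose = F × D_ev, so the equivalent IV dose is F × D_ev.
D_iv = F × D_ev = 0.78 × 250 = 195 mg

D_iv = 195 mg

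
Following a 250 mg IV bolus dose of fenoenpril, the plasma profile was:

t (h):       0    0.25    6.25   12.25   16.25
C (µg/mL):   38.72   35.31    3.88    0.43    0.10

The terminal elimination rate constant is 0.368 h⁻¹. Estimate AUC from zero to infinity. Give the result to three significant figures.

AUC = 141 µg/mL·h

Trapezoidal AUC_0→16.25:
  [0→0.25]: (38.72+35.31)/2 × 0.25 = 9.25375
  [0.25→6.25]: (35.31+3.88)/2 × 6 = 117.57
  [6.25→12.25]: (3.88+0.43)/2 × 6 = 12.93
  [12.25→16.25]: (0.43+0.10)/2 × 4 = 1.06
  Sum = 140.81375 µg/mL·h
Extrapolated tail: C_last / k_e = 0.10 / 0.368 = 0.272
AUC_0→∞ = 140.81375 + 0.272 = 141.08575 µg/mL·h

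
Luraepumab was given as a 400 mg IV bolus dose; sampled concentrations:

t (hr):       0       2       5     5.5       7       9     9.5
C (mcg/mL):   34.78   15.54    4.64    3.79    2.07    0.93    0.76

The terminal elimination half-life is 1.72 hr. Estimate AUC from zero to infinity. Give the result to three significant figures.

Trapezoidal AUC_0→9.5:
  [0→2]: (34.78+15.54)/2 × 2 = 50.32
  [2→5]: (15.54+4.64)/2 × 3 = 30.27
  [5→5.5]: (4.64+3.79)/2 × 0.5 = 2.1075
  [5.5→7]: (3.79+2.07)/2 × 1.5 = 4.395
  [7→9]: (2.07+0.93)/2 × 2 = 3.0
  [9→9.5]: (0.93+0.76)/2 × 0.5 = 0.4225
  Sum = 90.515 mcg/mL·hr
k_e = ln2 / t½ = 0.693147 / 1.72 = 0.4030 hr^-1
Extrapolated tail: C_last / k_e = 0.76 / 0.403 = 1.886
AUC_0→∞ = 90.515 + 1.886 = 92.401 mcg/mL·hr

AUC = 92.4 mcg/mL·hr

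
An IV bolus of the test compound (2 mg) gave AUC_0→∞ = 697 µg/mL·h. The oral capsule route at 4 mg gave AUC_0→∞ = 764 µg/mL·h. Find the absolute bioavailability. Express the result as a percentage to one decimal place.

F = (AUC_ev / D_ev) / (AUC_iv / D_iv)
  = (764/4) / (697/2)
  = 191 / 348.5 = 0.5481
  = 54.81%

F = 54.8%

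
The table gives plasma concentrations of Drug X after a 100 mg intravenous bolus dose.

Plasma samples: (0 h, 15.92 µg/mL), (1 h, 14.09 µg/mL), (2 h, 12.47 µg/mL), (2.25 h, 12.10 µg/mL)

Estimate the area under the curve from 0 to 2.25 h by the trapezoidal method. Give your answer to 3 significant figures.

Trapezoidal AUC_0→2.25:
  [0→1]: (15.92+14.09)/2 × 1 = 15.005
  [1→2]: (14.09+12.47)/2 × 1 = 13.28
  [2→2.25]: (12.47+12.10)/2 × 0.25 = 3.07125
  Sum = 31.35625 µg/mL·h

AUC = 31.4 µg/mL·h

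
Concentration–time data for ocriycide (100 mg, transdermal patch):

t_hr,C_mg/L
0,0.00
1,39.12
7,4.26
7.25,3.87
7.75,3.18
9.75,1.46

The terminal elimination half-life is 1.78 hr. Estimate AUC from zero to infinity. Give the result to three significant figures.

AUC = 161 mg/L·hr

Trapezoidal AUC_0→9.75:
  [0→1]: (0.00+39.12)/2 × 1 = 19.56
  [1→7]: (39.12+4.26)/2 × 6 = 130.14
  [7→7.25]: (4.26+3.87)/2 × 0.25 = 1.01625
  [7.25→7.75]: (3.87+3.18)/2 × 0.5 = 1.7625
  [7.75→9.75]: (3.18+1.46)/2 × 2 = 4.64
  Sum = 157.11875 mg/L·hr
k_e = ln2 / t½ = 0.693147 / 1.78 = 0.3894 hr^-1
Extrapolated tail: C_last / k_e = 1.46 / 0.3894 = 3.749
AUC_0→∞ = 157.11875 + 3.749 = 160.86775 mg/L·hr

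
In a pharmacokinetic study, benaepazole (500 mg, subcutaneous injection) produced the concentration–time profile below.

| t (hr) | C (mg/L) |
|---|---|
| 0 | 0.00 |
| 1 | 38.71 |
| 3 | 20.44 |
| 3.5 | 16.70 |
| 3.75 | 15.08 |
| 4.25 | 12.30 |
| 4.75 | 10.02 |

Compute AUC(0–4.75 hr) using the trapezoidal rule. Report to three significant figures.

AUC = 104 mg/L·hr

Trapezoidal AUC_0→4.75:
  [0→1]: (0.00+38.71)/2 × 1 = 19.355
  [1→3]: (38.71+20.44)/2 × 2 = 59.15
  [3→3.5]: (20.44+16.70)/2 × 0.5 = 9.285
  [3.5→3.75]: (16.70+15.08)/2 × 0.25 = 3.9725
  [3.75→4.25]: (15.08+12.30)/2 × 0.5 = 6.845
  [4.25→4.75]: (12.30+10.02)/2 × 0.5 = 5.58
  Sum = 104.1875 mg/L·hr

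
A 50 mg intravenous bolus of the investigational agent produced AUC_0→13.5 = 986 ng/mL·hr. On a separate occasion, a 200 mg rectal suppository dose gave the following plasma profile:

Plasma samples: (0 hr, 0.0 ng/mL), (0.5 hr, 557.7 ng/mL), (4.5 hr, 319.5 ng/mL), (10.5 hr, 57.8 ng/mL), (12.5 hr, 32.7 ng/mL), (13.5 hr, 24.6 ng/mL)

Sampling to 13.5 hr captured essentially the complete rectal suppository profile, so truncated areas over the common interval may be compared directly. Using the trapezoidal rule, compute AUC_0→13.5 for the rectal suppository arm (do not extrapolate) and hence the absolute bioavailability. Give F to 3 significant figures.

Trapezoidal AUC_0→13.5 (rectal suppository):
  [0→0.5]: (0.0+557.7)/2 × 0.5 = 139.425
  [0.5→4.5]: (557.7+319.5)/2 × 4 = 1754.4
  [4.5→10.5]: (319.5+57.8)/2 × 6 = 1131.9
  [10.5→12.5]: (57.8+32.7)/2 × 2 = 90.5
  [12.5→13.5]: (32.7+24.6)/2 × 1 = 28.65
  Sum = 3144.875 ng/mL·hr
F = (AUC_ev/D_ev)/(AUC_iv/D_iv) = (3144.875/200)/(986/50) = 15.724375/19.72 = 0.7974

F = 0.797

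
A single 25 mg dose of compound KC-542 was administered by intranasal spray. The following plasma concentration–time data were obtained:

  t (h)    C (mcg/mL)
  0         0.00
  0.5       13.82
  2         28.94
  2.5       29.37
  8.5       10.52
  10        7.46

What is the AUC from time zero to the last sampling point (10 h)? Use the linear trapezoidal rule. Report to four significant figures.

AUC = 183.3 mcg/mL·h

Trapezoidal AUC_0→10:
  [0→0.5]: (0.00+13.82)/2 × 0.5 = 3.455
  [0.5→2]: (13.82+28.94)/2 × 1.5 = 32.07
  [2→2.5]: (28.94+29.37)/2 × 0.5 = 14.5775
  [2.5→8.5]: (29.37+10.52)/2 × 6 = 119.67
  [8.5→10]: (10.52+7.46)/2 × 1.5 = 13.485
  Sum = 183.2575 mcg/mL·h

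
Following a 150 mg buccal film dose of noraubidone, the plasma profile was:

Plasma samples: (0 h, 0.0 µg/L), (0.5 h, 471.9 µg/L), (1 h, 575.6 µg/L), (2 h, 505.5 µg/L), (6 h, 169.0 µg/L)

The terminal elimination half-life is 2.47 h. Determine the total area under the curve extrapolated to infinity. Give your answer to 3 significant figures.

Trapezoidal AUC_0→6:
  [0→0.5]: (0.0+471.9)/2 × 0.5 = 117.975
  [0.5→1]: (471.9+575.6)/2 × 0.5 = 261.875
  [1→2]: (575.6+505.5)/2 × 1 = 540.55
  [2→6]: (505.5+169.0)/2 × 4 = 1349.0
  Sum = 2269.4 µg/L·h
k_e = ln2 / t½ = 0.693147 / 2.47 = 0.2806 h^-1
Extrapolated tail: C_last / k_e = 169.0 / 0.2806 = 602.281
AUC_0→∞ = 2269.4 + 602.281 = 2871.681 µg/L·h

AUC = 2870 µg/L·h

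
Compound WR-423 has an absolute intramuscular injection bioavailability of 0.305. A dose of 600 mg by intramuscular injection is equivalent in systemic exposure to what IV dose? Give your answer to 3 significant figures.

Systemic exposure from an extravascular dose = F × D_ev, so the equivalent IV dose is F × D_ev.
D_iv = F × D_ev = 0.305 × 600 = 183 mg

D_iv = 183 mg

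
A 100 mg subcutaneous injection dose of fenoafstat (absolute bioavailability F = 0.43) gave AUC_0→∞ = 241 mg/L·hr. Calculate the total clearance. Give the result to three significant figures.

CL = 0.178 L/hr

CL = F × Dose / AUC_0→∞
   = 0.43 × 100 / 241 = 0.178423 L/hr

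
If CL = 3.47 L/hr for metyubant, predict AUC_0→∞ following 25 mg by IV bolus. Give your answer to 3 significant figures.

AUC = 7.20 mg/L·hr

AUC_0→∞ = Dose_iv / CL
        = 25 / 3.47 = 7.20461 mg/L·hr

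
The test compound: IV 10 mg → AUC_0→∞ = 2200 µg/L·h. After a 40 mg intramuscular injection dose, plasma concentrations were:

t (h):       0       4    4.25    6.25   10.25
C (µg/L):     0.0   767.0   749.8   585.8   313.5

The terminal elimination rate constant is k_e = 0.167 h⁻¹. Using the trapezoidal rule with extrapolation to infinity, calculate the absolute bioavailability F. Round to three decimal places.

Trapezoidal AUC_0→10.25 (intramuscular injection):
  [0→4]: (0.0+767.0)/2 × 4 = 1534.0
  [4→4.25]: (767.0+749.8)/2 × 0.25 = 189.6
  [4.25→6.25]: (749.8+585.8)/2 × 2 = 1335.6
  [6.25→10.25]: (585.8+313.5)/2 × 4 = 1798.6
  Sum = 4857.8 µg/L·h
Tail: C_last/k_e = 313.5/0.167 = 1877.246
AUC_0→∞ (intramuscular injection) = 4857.8 + 1877.246 = 6735.046 µg/L·h
F = (AUC_ev/D_ev)/(AUC_iv/D_iv) = (6735.046/40)/(2200/10) = 168.37615/220 = 0.7653

F = 0.765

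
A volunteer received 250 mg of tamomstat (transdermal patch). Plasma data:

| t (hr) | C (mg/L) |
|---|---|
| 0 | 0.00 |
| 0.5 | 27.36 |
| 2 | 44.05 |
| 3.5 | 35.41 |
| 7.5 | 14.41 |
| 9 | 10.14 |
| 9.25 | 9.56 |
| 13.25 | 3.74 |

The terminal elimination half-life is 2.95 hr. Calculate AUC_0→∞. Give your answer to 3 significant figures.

Trapezoidal AUC_0→13.25:
  [0→0.5]: (0.00+27.36)/2 × 0.5 = 6.84
  [0.5→2]: (27.36+44.05)/2 × 1.5 = 53.5575
  [2→3.5]: (44.05+35.41)/2 × 1.5 = 59.595
  [3.5→7.5]: (35.41+14.41)/2 × 4 = 99.64
  [7.5→9]: (14.41+10.14)/2 × 1.5 = 18.4125
  [9→9.25]: (10.14+9.56)/2 × 0.25 = 2.4625
  [9.25→13.25]: (9.56+3.74)/2 × 4 = 26.6
  Sum = 267.1075 mg/L·hr
k_e = ln2 / t½ = 0.693147 / 2.95 = 0.2350 hr^-1
Extrapolated tail: C_last / k_e = 3.74 / 0.235 = 15.915
AUC_0→∞ = 267.1075 + 15.915 = 283.0225 mg/L·hr

AUC = 283 mg/L·hr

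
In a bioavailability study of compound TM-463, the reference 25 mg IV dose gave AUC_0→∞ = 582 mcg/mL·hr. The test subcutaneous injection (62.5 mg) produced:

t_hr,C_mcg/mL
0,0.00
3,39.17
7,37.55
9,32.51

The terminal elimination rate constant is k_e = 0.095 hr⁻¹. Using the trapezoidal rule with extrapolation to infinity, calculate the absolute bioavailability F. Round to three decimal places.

Trapezoidal AUC_0→9 (subcutaneous injection):
  [0→3]: (0.00+39.17)/2 × 3 = 58.755
  [3→7]: (39.17+37.55)/2 × 4 = 153.44
  [7→9]: (37.55+32.51)/2 × 2 = 70.06
  Sum = 282.255 mcg/mL·hr
Tail: C_last/k_e = 32.51/0.095 = 342.211
AUC_0→∞ (subcutaneous injection) = 282.255 + 342.211 = 624.466 mcg/mL·hr
F = (AUC_ev/D_ev)/(AUC_iv/D_iv) = (624.466/62.5)/(582/25) = 9.991456/23.28 = 0.4292

F = 0.429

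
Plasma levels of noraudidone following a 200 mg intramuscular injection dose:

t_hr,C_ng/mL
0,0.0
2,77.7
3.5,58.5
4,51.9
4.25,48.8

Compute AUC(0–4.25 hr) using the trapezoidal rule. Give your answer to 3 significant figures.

Trapezoidal AUC_0→4.25:
  [0→2]: (0.0+77.7)/2 × 2 = 77.7
  [2→3.5]: (77.7+58.5)/2 × 1.5 = 102.15
  [3.5→4]: (58.5+51.9)/2 × 0.5 = 27.6
  [4→4.25]: (51.9+48.8)/2 × 0.25 = 12.5875
  Sum = 220.0375 ng/mL·hr

AUC = 220 ng/mL·hr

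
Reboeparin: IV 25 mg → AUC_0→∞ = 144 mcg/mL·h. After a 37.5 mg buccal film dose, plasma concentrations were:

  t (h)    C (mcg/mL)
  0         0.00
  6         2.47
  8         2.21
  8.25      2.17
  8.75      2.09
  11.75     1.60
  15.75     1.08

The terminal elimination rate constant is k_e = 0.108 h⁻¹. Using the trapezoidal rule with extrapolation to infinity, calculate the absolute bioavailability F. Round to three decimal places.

Trapezoidal AUC_0→15.75 (buccal film):
  [0→6]: (0.00+2.47)/2 × 6 = 7.41
  [6→8]: (2.47+2.21)/2 × 2 = 4.68
  [8→8.25]: (2.21+2.17)/2 × 0.25 = 0.5475
  [8.25→8.75]: (2.17+2.09)/2 × 0.5 = 1.065
  [8.75→11.75]: (2.09+1.60)/2 × 3 = 5.535
  [11.75→15.75]: (1.60+1.08)/2 × 4 = 5.36
  Sum = 24.5975 mcg/mL·h
Tail: C_last/k_e = 1.08/0.108 = 10.000
AUC_0→∞ (buccal film) = 24.5975 + 10.000 = 34.5975 mcg/mL·h
F = (AUC_ev/D_ev)/(AUC_iv/D_iv) = (34.5975/37.5)/(144/25) = 0.9226/5.76 = 0.1602

F = 0.160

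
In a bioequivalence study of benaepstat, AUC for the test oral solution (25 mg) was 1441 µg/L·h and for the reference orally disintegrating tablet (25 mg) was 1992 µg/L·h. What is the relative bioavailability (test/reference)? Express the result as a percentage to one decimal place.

F_rel = 72.3%

F_rel = (AUC_test/D_test) / (AUC_ref/D_ref)
      = (1441/25) / (1992/25)
      = 57.64 / 79.68 = 0.7234 = 72.34%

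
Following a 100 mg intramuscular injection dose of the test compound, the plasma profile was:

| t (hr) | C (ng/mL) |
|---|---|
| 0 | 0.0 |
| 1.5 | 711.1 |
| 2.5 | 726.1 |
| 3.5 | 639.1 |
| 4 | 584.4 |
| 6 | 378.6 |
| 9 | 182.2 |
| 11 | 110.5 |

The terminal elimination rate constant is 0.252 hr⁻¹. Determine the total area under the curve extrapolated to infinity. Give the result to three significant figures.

Trapezoidal AUC_0→11:
  [0→1.5]: (0.0+711.1)/2 × 1.5 = 533.325
  [1.5→2.5]: (711.1+726.1)/2 × 1 = 718.6
  [2.5→3.5]: (726.1+639.1)/2 × 1 = 682.6
  [3.5→4]: (639.1+584.4)/2 × 0.5 = 305.875
  [4→6]: (584.4+378.6)/2 × 2 = 963.0
  [6→9]: (378.6+182.2)/2 × 3 = 841.2
  [9→11]: (182.2+110.5)/2 × 2 = 292.7
  Sum = 4337.3 ng/mL·hr
Extrapolated tail: C_last / k_e = 110.5 / 0.252 = 438.492
AUC_0→∞ = 4337.3 + 438.492 = 4775.792 ng/mL·hr

AUC = 4780 ng/mL·hr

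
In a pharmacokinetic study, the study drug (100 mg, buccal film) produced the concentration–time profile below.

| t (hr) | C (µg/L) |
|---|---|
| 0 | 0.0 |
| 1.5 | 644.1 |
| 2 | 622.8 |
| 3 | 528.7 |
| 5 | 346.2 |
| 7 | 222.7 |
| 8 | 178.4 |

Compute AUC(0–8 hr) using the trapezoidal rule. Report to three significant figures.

AUC = 3020 µg/L·hr

Trapezoidal AUC_0→8:
  [0→1.5]: (0.0+644.1)/2 × 1.5 = 483.075
  [1.5→2]: (644.1+622.8)/2 × 0.5 = 316.725
  [2→3]: (622.8+528.7)/2 × 1 = 575.75
  [3→5]: (528.7+346.2)/2 × 2 = 874.9
  [5→7]: (346.2+222.7)/2 × 2 = 568.9
  [7→8]: (222.7+178.4)/2 × 1 = 200.55
  Sum = 3019.9 µg/L·hr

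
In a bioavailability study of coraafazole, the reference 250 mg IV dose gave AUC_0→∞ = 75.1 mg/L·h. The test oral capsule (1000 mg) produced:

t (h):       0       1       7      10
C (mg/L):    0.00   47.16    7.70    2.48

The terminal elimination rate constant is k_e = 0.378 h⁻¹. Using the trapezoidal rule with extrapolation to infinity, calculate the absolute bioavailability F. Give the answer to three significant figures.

F = 0.699

Trapezoidal AUC_0→10 (oral capsule):
  [0→1]: (0.00+47.16)/2 × 1 = 23.58
  [1→7]: (47.16+7.70)/2 × 6 = 164.58
  [7→10]: (7.70+2.48)/2 × 3 = 15.27
  Sum = 203.43 mg/L·h
Tail: C_last/k_e = 2.48/0.378 = 6.561
AUC_0→∞ (oral capsule) = 203.43 + 6.561 = 209.991 mg/L·h
F = (AUC_ev/D_ev)/(AUC_iv/D_iv) = (209.991/1000)/(75.1/250) = 0.209991/0.3004 = 0.6990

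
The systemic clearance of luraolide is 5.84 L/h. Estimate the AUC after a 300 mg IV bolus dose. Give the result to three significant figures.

AUC = 51.4 mg/L·h

AUC_0→∞ = Dose_iv / CL
        = 300 / 5.84 = 51.3699 mg/L·h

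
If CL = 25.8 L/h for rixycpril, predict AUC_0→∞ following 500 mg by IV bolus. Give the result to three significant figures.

AUC_0→∞ = Dose_iv / CL
        = 500 / 25.8 = 19.3798 mg/L·h

AUC = 19.4 mg/L·h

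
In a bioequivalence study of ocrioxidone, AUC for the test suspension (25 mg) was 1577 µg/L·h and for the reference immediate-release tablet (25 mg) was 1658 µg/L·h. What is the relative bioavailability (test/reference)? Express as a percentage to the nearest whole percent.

F_rel = (AUC_test/D_test) / (AUC_ref/D_ref)
      = (1577/25) / (1658/25)
      = 63.08 / 66.32 = 0.9511 = 95.11%

F_rel = 95%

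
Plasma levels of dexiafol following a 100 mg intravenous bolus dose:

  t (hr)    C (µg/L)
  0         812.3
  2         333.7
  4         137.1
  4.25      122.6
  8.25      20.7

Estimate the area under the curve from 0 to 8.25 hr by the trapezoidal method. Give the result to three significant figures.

AUC = 1940 µg/L·hr

Trapezoidal AUC_0→8.25:
  [0→2]: (812.3+333.7)/2 × 2 = 1146.0
  [2→4]: (333.7+137.1)/2 × 2 = 470.8
  [4→4.25]: (137.1+122.6)/2 × 0.25 = 32.4625
  [4.25→8.25]: (122.6+20.7)/2 × 4 = 286.6
  Sum = 1935.8625 µg/L·hr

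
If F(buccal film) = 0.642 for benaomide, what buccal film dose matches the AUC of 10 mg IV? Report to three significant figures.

For equal systemic exposure: F × D_ev = D_iv
D_ev = D_iv / F = 10 / 0.642 = 15.5763 mg

D_buccal = 15.6 mg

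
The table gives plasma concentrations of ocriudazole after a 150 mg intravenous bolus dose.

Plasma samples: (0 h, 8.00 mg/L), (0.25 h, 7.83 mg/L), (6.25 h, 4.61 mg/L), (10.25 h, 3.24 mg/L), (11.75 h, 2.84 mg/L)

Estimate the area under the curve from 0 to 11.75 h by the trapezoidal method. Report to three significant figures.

Trapezoidal AUC_0→11.75:
  [0→0.25]: (8.00+7.83)/2 × 0.25 = 1.97875
  [0.25→6.25]: (7.83+4.61)/2 × 6 = 37.32
  [6.25→10.25]: (4.61+3.24)/2 × 4 = 15.7
  [10.25→11.75]: (3.24+2.84)/2 × 1.5 = 4.56
  Sum = 59.55875 mg/L·h

AUC = 59.6 mg/L·h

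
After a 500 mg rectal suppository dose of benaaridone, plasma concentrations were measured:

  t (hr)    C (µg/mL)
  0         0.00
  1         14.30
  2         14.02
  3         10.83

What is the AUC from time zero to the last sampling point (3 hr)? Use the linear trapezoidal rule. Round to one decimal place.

AUC = 33.7 µg/mL·hr

Trapezoidal AUC_0→3:
  [0→1]: (0.00+14.30)/2 × 1 = 7.15
  [1→2]: (14.30+14.02)/2 × 1 = 14.16
  [2→3]: (14.02+10.83)/2 × 1 = 12.425
  Sum = 33.735 µg/mL·hr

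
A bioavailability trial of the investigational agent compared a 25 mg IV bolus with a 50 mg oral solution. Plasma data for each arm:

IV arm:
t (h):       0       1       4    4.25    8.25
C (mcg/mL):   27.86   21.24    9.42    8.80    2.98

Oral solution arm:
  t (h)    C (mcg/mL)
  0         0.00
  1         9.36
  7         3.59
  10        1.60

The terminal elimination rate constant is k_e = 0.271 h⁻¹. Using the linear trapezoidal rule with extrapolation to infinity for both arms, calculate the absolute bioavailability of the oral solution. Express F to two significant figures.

Trapezoidal AUC_0→8.25 (IV):
  [0→1]: (27.86+21.24)/2 × 1 = 24.55
  [1→4]: (21.24+9.42)/2 × 3 = 45.99
  [4→4.25]: (9.42+8.80)/2 × 0.25 = 2.2775
  [4.25→8.25]: (8.80+2.98)/2 × 4 = 23.56
  Sum = 96.3775 mcg/mL·h
IV tail: 2.98/0.271 = 10.996; AUC_iv,0→∞ = 96.3775 + 10.996 = 107.3735 mcg/mL·h
Trapezoidal AUC_0→10 (oral solution):
  [0→1]: (0.00+9.36)/2 × 1 = 4.68
  [1→7]: (9.36+3.59)/2 × 6 = 38.85
  [7→10]: (3.59+1.60)/2 × 3 = 7.785
  Sum = 51.315 mcg/mL·h
oral solution tail: 1.60/0.271 = 5.904; AUC_ev,0→∞ = 51.315 + 5.904 = 57.219 mcg/mL·h
F = (AUC_ev/D_ev)/(AUC_iv/D_iv) = (57.219/50)/(107.3735/25) = 1.14438/4.29494 = 0.2664

F = 0.27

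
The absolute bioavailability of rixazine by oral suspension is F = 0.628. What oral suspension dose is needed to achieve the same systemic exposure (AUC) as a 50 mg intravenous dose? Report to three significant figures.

For equal systemic exposure: F × D_ev = D_iv
D_ev = D_iv / F = 50 / 0.628 = 79.6178 mg

D_oral = 79.6 mg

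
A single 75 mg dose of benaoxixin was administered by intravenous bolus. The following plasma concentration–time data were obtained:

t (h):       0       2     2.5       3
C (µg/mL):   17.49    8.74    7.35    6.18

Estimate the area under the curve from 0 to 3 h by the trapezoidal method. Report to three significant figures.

AUC = 33.6 µg/mL·h

Trapezoidal AUC_0→3:
  [0→2]: (17.49+8.74)/2 × 2 = 26.23
  [2→2.5]: (8.74+7.35)/2 × 0.5 = 4.0225
  [2.5→3]: (7.35+6.18)/2 × 0.5 = 3.3825
  Sum = 33.635 µg/mL·h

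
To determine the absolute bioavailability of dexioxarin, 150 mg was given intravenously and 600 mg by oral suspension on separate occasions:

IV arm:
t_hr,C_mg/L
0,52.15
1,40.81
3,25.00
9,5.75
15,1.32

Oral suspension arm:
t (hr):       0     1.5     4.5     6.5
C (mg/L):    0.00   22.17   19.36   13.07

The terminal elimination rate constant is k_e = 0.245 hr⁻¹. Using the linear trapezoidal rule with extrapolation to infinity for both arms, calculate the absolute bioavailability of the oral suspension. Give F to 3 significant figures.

Trapezoidal AUC_0→15 (IV):
  [0→1]: (52.15+40.81)/2 × 1 = 46.48
  [1→3]: (40.81+25.00)/2 × 2 = 65.81
  [3→9]: (25.00+5.75)/2 × 6 = 92.25
  [9→15]: (5.75+1.32)/2 × 6 = 21.21
  Sum = 225.75 mg/L·hr
IV tail: 1.32/0.245 = 5.388; AUC_iv,0→∞ = 225.75 + 5.388 = 231.138 mg/L·hr
Trapezoidal AUC_0→6.5 (oral suspension):
  [0→1.5]: (0.00+22.17)/2 × 1.5 = 16.6275
  [1.5→4.5]: (22.17+19.36)/2 × 3 = 62.295
  [4.5→6.5]: (19.36+13.07)/2 × 2 = 32.43
  Sum = 111.3525 mg/L·hr
oral suspension tail: 13.07/0.245 = 53.347; AUC_ev,0→∞ = 111.3525 + 53.347 = 164.6995 mg/L·hr
F = (AUC_ev/D_ev)/(AUC_iv/D_iv) = (164.6995/600)/(231.138/150) = 0.274499/1.54092 = 0.1781

F = 0.178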